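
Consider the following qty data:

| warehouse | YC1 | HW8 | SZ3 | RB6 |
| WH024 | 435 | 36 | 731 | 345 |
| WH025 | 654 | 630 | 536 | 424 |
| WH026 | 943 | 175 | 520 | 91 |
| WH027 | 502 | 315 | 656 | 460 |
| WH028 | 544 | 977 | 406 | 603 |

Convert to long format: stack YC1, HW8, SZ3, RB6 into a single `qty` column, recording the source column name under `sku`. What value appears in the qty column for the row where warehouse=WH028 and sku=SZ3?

406

Unpivoting turns each (warehouse, wide-column) pair into one long row.
The wide cell at row WH028, column SZ3 holds 406, so the long row (WH028, SZ3) has qty=406.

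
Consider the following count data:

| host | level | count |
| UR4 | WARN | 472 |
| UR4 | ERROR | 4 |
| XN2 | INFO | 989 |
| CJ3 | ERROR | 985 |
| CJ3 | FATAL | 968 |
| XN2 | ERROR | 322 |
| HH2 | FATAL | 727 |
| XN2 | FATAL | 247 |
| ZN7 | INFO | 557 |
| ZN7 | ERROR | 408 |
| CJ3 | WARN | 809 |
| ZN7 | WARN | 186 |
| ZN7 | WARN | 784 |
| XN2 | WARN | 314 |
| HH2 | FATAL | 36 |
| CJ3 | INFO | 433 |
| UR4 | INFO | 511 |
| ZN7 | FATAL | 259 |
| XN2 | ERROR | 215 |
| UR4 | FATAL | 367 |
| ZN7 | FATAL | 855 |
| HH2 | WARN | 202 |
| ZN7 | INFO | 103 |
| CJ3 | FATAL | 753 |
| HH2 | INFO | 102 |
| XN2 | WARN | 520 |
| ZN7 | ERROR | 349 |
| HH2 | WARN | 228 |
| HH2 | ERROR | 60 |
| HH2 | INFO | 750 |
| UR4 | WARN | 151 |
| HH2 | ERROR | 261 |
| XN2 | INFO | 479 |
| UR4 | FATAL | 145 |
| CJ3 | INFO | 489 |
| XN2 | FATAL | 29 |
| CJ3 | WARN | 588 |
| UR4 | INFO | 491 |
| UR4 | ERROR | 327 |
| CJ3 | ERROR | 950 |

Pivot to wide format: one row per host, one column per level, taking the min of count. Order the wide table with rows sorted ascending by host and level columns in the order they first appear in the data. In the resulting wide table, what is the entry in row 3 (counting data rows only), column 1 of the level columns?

With rows sorted ascending by host, row 3 is host=UR4. level columns in first-appearance order: WARN, ERROR, INFO, FATAL; column 1 is WARN.
Long rows with host=UR4, level=WARN: min(472, 151) = 151.

151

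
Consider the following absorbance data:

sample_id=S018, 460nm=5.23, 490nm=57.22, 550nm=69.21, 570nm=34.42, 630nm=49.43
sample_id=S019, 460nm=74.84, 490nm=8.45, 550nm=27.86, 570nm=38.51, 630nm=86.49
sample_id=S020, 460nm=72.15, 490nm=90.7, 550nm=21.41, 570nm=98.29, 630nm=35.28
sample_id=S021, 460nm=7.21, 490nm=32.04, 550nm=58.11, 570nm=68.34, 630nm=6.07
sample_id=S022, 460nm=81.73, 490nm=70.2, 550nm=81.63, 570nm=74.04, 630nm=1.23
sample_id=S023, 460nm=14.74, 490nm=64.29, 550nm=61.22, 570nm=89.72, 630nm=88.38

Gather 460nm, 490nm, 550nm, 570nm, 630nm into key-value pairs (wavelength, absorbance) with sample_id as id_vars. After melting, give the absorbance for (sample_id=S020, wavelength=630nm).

35.28

Unpivoting turns each (sample_id, wide-column) pair into one long row.
The wide cell at row S020, column 630nm holds 35.28, so the long row (S020, 630nm) has absorbance=35.28.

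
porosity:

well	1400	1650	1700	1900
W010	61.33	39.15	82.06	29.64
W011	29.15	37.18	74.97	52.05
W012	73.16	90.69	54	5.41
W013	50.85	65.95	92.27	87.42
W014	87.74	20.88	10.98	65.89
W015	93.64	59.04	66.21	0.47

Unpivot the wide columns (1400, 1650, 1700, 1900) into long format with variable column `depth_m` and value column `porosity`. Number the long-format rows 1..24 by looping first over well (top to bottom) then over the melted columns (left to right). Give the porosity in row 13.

24 rows total (6 × 4). Row 13: index ⌊(13-1)/4⌋ = 3 into well → W013; (13-1) mod 4 = 0 into the melted columns → 1400.
So row 13 is (W013, 1400, 50.85); porosity = 50.85.

50.85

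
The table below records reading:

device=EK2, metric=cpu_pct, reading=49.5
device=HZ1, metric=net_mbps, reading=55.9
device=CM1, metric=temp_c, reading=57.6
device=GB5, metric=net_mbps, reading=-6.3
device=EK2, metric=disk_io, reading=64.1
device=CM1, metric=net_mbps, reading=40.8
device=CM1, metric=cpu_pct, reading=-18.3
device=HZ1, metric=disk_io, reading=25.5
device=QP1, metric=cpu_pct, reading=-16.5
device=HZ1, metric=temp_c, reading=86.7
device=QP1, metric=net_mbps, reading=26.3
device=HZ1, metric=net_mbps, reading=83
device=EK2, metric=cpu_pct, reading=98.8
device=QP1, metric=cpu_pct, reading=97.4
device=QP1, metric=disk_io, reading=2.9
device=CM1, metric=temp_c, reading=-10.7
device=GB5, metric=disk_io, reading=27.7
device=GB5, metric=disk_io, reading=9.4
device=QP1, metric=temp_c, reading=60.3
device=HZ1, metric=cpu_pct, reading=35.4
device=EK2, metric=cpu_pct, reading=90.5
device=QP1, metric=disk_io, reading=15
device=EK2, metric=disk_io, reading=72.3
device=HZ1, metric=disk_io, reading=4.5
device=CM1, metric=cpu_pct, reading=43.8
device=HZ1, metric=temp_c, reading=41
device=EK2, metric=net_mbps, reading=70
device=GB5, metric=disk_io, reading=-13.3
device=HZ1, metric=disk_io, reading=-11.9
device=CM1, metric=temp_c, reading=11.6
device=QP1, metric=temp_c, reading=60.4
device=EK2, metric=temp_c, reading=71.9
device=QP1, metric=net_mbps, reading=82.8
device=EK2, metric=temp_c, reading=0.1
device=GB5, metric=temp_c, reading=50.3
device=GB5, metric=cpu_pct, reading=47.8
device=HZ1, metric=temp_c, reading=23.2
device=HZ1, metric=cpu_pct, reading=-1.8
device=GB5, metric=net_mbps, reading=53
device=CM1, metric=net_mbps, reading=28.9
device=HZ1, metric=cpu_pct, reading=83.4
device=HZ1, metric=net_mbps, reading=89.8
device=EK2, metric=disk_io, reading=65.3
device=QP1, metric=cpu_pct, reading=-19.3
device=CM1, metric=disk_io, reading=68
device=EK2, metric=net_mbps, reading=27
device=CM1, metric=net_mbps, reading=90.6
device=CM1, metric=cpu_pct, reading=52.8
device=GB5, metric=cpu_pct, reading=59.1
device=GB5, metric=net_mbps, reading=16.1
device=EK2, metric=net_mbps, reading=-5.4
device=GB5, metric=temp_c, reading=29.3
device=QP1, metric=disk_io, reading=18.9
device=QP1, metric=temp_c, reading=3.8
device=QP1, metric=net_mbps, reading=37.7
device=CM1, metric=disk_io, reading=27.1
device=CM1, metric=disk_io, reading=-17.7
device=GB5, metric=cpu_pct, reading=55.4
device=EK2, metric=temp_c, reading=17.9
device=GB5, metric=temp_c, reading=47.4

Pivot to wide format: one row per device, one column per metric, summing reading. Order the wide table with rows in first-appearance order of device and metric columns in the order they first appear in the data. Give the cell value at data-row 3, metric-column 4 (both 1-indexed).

77.4

With rows in first-appearance order of device, row 3 is device=CM1. metric columns in first-appearance order: cpu_pct, net_mbps, temp_c, disk_io; column 4 is disk_io.
Long rows with device=CM1, metric=disk_io: 68 + 27.1 + -17.7 = 77.4.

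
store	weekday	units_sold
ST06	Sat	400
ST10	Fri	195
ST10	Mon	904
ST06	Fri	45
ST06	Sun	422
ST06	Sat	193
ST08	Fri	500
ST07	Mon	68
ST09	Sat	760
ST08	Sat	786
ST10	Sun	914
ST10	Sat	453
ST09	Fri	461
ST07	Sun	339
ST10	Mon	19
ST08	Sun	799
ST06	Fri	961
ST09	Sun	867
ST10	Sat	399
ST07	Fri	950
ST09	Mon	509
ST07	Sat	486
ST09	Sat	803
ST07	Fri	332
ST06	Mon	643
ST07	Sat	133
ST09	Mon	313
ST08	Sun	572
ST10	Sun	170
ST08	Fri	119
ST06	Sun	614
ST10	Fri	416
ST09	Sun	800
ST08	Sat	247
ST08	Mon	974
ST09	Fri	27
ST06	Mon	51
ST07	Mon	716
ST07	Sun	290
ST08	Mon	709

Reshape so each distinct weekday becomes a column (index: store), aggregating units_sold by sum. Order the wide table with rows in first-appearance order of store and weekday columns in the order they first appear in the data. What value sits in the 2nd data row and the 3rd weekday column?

With rows in first-appearance order of store, row 2 is store=ST10. weekday columns in first-appearance order: Sat, Fri, Mon, Sun; column 3 is Mon.
Long rows with store=ST10, weekday=Mon: 904 + 19 = 923.

923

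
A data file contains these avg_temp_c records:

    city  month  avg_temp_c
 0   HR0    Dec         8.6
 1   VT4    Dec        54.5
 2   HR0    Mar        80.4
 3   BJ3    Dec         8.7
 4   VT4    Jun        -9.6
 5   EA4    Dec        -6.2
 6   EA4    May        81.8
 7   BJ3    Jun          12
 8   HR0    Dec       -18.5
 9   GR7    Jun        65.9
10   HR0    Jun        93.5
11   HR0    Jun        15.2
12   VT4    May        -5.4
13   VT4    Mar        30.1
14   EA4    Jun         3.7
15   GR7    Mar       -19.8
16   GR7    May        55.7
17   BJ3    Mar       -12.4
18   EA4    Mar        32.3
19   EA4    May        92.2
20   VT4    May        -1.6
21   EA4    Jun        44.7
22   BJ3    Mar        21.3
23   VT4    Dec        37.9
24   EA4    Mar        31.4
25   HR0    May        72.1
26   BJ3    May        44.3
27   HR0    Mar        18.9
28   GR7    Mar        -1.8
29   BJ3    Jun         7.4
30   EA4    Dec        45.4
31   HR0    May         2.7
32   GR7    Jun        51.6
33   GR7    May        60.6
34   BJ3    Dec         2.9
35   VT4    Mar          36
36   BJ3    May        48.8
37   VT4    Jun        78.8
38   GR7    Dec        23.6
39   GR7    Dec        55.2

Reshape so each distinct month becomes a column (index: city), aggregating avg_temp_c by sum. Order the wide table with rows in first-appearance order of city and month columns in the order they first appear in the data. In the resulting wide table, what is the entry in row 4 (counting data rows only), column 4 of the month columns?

174

With rows in first-appearance order of city, row 4 is city=EA4. month columns in first-appearance order: Dec, Mar, Jun, May; column 4 is May.
Long rows with city=EA4, month=May: 81.8 + 92.2 = 174.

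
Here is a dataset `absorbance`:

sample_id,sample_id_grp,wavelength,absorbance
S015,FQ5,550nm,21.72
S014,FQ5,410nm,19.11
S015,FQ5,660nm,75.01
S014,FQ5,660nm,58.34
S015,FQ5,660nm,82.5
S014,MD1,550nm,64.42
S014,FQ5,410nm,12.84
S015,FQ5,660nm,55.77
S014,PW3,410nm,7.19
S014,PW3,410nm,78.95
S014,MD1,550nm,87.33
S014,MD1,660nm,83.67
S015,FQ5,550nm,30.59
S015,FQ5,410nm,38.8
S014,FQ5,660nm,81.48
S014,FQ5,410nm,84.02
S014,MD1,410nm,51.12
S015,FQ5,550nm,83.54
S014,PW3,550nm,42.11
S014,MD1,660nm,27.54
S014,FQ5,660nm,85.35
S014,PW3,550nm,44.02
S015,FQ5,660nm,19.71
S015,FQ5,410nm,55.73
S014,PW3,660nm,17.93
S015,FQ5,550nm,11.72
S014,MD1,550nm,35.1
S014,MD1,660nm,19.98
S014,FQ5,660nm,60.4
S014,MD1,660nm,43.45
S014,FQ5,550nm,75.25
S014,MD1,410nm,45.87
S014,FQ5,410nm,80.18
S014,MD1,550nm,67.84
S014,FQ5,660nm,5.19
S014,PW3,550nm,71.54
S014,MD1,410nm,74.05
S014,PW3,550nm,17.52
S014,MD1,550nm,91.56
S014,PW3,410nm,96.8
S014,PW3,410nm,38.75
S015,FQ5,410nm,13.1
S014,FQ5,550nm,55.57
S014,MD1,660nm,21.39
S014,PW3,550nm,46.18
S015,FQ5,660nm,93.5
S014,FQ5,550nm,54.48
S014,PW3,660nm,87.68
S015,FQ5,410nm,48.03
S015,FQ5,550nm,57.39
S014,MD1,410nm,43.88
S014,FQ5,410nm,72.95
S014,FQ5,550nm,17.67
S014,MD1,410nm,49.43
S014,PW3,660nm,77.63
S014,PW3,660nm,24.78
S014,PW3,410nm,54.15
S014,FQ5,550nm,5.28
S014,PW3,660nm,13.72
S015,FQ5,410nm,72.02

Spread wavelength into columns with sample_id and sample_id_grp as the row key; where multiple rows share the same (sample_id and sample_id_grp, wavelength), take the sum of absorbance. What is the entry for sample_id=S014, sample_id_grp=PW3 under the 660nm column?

Rows with sample_id=S014, sample_id_grp=PW3 and wavelength=660nm: absorbance values are 17.93, 87.68, 77.63, 24.78, 13.72.
17.93 + 87.68 + 77.63 + 24.78 + 13.72 = 221.74.

221.74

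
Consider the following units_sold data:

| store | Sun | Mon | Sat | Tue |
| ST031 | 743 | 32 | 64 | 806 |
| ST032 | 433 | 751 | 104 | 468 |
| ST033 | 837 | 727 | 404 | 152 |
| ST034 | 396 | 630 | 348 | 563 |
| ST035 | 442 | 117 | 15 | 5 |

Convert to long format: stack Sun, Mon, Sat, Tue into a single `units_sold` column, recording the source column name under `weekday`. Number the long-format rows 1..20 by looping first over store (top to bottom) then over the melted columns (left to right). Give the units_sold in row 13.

20 rows total (5 × 4). Row 13: index ⌊(13-1)/4⌋ = 3 into store → ST034; (13-1) mod 4 = 0 into the melted columns → Sun.
So row 13 is (ST034, Sun, 396); units_sold = 396.

396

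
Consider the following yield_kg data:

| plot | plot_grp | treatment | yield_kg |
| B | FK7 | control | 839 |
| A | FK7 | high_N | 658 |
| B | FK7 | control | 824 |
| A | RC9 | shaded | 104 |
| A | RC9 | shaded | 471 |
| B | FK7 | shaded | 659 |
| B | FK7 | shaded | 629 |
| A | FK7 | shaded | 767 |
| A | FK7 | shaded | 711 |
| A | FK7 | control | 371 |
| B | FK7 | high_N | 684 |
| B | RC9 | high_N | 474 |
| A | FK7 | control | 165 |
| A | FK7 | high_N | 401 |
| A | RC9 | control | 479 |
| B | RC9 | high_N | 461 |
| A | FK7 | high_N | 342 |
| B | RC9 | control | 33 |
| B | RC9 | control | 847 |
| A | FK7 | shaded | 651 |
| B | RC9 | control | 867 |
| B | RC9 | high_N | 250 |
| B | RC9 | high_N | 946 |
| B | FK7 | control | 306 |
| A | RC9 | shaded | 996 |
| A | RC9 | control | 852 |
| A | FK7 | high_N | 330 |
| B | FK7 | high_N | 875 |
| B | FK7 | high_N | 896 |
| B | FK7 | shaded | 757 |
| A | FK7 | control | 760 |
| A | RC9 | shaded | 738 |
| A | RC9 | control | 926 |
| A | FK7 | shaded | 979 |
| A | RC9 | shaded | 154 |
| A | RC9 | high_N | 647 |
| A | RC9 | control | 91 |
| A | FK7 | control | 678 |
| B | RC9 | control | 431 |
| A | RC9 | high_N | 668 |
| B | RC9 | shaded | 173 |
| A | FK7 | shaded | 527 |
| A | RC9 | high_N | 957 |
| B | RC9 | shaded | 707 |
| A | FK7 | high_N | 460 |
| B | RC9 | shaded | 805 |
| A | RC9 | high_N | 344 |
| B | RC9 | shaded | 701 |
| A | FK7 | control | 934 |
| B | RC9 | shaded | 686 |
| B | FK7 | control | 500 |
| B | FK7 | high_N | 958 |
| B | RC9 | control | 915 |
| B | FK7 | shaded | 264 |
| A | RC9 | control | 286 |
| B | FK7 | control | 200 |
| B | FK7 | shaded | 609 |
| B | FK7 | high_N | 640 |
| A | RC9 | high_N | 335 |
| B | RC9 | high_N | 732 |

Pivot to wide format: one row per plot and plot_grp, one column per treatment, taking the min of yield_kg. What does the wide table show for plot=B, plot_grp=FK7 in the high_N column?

640

Rows with plot=B, plot_grp=FK7 and treatment=high_N: yield_kg values are 684, 875, 896, 958, 640.
min(684, 875, 896, 958, 640) = 640.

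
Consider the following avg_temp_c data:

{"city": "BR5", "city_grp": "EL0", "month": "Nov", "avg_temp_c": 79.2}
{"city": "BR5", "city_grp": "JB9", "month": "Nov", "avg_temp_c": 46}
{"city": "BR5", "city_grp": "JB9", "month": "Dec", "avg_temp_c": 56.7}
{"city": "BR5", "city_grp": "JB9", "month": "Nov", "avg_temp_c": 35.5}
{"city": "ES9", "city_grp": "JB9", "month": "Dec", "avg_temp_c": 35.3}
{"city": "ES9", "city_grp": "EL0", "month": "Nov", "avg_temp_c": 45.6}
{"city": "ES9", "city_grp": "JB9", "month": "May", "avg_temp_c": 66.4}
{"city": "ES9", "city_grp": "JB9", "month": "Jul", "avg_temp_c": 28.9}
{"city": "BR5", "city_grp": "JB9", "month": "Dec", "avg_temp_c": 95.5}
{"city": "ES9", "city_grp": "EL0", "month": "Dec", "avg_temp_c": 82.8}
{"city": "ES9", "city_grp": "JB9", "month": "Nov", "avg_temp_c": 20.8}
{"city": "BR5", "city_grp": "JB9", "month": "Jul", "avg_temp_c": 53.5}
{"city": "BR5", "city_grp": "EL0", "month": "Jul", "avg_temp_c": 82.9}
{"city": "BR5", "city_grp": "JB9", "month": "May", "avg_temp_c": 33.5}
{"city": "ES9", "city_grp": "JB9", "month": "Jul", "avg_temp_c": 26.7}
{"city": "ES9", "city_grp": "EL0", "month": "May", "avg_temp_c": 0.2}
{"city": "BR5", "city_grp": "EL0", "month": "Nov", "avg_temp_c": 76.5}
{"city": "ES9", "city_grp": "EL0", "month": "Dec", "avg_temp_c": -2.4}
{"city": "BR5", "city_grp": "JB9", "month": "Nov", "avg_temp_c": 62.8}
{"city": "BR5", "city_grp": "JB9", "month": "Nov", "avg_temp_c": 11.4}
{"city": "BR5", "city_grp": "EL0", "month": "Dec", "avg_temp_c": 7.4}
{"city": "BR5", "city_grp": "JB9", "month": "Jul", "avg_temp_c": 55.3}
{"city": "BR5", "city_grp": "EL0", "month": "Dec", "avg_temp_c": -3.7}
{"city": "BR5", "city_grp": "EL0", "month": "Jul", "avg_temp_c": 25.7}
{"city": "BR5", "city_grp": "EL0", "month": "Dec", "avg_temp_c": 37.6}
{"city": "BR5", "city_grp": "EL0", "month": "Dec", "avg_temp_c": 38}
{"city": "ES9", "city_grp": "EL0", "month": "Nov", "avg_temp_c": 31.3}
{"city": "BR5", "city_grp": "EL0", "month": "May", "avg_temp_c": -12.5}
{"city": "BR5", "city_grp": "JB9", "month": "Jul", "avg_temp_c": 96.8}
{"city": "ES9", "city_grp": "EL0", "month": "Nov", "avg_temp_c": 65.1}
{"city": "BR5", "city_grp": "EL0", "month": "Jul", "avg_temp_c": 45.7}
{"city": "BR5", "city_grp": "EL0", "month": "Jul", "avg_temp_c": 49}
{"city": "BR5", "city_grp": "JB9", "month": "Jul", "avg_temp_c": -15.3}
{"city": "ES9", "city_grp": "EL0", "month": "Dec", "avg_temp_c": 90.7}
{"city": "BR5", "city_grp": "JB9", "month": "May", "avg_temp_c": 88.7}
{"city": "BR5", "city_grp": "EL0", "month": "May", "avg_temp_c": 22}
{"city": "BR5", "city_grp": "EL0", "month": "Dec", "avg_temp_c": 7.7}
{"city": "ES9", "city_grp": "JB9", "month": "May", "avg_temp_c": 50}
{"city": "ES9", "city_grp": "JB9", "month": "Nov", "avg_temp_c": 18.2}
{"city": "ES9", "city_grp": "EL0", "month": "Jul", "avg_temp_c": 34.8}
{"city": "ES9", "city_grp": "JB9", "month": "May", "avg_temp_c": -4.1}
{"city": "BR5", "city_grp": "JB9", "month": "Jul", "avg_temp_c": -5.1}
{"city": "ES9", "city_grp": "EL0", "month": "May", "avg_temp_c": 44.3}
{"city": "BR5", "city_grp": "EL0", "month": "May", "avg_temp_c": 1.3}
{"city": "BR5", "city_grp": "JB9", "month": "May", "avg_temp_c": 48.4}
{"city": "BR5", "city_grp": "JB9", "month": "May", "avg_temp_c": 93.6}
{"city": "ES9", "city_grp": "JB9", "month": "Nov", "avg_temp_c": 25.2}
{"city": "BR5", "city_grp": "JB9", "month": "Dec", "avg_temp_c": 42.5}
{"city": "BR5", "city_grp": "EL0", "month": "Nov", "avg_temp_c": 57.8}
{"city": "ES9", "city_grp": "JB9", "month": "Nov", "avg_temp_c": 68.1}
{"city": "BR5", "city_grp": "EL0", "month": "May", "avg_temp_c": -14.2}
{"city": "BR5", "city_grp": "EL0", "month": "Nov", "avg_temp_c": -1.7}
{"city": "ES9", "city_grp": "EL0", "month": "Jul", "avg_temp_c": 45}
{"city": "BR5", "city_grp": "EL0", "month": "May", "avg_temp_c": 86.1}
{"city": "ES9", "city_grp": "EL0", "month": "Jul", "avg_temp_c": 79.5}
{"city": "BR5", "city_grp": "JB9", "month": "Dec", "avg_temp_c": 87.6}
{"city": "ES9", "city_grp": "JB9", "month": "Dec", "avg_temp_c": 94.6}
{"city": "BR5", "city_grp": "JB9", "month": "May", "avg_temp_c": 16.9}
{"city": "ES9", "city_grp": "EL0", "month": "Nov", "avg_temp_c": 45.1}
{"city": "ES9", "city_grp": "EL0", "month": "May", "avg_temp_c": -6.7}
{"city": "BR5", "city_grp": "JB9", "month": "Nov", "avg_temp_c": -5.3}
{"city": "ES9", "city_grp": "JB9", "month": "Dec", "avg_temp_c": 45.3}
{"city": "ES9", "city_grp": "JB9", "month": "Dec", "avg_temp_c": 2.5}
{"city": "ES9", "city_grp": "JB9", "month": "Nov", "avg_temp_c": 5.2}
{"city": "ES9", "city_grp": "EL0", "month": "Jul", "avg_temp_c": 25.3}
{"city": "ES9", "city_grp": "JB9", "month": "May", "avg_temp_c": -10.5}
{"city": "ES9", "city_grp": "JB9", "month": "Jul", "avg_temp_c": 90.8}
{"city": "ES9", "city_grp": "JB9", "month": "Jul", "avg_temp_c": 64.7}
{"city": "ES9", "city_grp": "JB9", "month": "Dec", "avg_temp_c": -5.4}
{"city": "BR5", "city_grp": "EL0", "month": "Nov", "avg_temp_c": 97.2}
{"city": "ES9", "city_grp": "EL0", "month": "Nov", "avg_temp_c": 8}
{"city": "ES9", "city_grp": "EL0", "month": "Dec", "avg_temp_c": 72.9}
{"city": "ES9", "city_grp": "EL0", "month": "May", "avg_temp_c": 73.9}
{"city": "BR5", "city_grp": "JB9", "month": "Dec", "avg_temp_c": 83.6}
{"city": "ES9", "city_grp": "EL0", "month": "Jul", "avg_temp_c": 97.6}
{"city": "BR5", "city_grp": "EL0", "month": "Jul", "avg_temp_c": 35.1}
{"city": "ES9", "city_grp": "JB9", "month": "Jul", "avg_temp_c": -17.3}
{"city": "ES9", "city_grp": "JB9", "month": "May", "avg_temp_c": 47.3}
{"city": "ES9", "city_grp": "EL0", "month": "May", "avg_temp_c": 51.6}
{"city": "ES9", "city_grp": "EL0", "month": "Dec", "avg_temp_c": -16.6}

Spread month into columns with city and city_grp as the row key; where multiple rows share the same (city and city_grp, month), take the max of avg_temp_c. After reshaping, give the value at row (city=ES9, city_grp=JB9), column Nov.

68.1

Rows with city=ES9, city_grp=JB9 and month=Nov: avg_temp_c values are 20.8, 18.2, 25.2, 68.1, 5.2.
max(20.8, 18.2, 25.2, 68.1, 5.2) = 68.1.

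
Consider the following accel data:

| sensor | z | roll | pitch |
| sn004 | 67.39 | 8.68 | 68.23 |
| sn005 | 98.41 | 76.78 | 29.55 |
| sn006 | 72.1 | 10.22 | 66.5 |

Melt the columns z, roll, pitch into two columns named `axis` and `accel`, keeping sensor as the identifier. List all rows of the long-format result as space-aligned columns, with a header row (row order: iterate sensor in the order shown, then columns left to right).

sensor  axis   accel
sn004   z      67.39
sn004   roll   8.68 
sn004   pitch  68.23
sn005   z      98.41
sn005   roll   76.78
sn005   pitch  29.55
sn006   z      72.1 
sn006   roll   10.22
sn006   pitch  66.5 

Each (sensor, column) pair becomes one row: 3 × 3 = 9 rows.
For example, (sn004, z) → accel=67.39.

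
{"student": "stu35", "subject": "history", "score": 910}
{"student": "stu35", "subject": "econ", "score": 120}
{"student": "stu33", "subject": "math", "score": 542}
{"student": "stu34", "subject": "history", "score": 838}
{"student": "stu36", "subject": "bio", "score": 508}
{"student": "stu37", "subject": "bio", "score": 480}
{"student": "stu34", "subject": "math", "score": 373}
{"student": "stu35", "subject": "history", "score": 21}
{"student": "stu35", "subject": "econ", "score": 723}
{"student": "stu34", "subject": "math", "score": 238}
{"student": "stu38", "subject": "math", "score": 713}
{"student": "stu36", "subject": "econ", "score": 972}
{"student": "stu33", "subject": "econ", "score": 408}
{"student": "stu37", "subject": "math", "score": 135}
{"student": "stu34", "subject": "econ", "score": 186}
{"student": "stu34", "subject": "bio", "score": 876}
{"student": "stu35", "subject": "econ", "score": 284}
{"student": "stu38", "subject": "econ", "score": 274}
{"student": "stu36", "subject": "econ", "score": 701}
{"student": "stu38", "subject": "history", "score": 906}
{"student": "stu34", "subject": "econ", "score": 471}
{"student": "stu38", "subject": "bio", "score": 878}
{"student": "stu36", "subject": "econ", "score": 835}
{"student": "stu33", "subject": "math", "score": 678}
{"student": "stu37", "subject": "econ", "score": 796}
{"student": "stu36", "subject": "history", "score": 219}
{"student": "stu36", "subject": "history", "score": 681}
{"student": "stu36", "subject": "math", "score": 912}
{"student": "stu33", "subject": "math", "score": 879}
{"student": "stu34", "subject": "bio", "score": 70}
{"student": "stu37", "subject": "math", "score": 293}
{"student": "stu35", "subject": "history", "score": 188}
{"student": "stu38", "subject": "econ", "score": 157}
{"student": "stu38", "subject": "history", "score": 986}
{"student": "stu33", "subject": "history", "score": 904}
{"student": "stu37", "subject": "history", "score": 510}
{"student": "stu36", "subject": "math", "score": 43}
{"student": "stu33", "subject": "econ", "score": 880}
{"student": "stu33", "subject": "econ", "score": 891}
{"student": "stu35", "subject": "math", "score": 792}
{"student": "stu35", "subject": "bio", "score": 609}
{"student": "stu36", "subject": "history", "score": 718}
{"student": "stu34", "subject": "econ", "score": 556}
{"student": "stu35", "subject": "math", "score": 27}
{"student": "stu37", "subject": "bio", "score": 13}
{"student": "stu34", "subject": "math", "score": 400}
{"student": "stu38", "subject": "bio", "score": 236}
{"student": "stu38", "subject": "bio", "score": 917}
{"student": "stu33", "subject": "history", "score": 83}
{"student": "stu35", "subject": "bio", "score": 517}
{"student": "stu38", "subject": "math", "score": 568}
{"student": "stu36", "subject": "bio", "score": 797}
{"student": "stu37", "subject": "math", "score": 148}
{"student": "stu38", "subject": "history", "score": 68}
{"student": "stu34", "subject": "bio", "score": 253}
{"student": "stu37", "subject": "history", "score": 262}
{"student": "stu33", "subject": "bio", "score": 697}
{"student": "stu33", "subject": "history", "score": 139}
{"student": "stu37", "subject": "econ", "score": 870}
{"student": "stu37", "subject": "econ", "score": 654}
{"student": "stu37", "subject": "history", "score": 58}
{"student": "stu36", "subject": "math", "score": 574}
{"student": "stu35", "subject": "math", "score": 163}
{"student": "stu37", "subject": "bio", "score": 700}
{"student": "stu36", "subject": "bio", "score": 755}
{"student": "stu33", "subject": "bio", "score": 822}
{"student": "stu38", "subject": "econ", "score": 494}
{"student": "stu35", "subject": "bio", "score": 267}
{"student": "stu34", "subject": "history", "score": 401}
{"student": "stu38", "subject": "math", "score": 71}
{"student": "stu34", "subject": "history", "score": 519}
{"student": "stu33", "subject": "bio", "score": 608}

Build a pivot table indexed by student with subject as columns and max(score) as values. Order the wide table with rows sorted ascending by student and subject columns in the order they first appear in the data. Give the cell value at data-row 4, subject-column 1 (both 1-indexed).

With rows sorted ascending by student, row 4 is student=stu36. subject columns in first-appearance order: history, econ, math, bio; column 1 is history.
Long rows with student=stu36, subject=history: max(219, 681, 718) = 718.

718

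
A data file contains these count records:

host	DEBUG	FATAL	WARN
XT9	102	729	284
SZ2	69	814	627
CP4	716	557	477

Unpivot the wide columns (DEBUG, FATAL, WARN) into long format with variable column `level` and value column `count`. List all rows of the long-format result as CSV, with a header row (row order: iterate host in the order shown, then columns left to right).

host,level,count
XT9,DEBUG,102
XT9,FATAL,729
XT9,WARN,284
SZ2,DEBUG,69
SZ2,FATAL,814
SZ2,WARN,627
CP4,DEBUG,716
CP4,FATAL,557
CP4,WARN,477

Each (host, column) pair becomes one row: 3 × 3 = 9 rows.
For example, (XT9, DEBUG) → count=102.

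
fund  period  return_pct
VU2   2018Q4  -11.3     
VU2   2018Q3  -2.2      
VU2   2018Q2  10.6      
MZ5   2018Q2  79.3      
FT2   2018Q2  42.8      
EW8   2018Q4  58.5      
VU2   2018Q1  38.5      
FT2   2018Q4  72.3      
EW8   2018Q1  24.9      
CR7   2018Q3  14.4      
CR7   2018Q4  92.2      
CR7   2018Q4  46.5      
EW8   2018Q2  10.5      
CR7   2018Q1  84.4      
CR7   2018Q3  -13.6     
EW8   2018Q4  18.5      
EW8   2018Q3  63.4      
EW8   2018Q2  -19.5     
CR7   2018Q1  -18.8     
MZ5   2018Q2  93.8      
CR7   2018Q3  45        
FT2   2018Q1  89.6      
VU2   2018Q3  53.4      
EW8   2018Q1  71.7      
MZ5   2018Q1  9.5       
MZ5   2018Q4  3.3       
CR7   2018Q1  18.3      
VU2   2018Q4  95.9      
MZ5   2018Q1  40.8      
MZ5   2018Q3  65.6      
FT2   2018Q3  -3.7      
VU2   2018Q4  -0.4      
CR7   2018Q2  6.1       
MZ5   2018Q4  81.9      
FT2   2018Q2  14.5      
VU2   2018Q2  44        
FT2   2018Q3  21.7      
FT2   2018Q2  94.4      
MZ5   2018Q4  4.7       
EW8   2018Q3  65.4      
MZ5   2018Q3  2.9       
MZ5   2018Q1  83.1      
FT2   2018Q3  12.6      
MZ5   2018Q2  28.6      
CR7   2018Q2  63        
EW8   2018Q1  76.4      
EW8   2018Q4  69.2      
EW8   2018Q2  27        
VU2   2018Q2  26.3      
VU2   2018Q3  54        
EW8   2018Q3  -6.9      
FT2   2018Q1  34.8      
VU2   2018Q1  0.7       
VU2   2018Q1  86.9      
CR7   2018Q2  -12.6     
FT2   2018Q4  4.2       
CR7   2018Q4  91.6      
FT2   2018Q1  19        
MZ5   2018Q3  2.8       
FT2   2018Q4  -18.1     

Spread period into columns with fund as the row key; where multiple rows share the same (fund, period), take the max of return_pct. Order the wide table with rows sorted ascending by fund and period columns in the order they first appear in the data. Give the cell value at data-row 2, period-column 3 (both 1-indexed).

With rows sorted ascending by fund, row 2 is fund=EW8. period columns in first-appearance order: 2018Q4, 2018Q3, 2018Q2, 2018Q1; column 3 is 2018Q2.
Long rows with fund=EW8, period=2018Q2: max(10.5, -19.5, 27) = 27.

27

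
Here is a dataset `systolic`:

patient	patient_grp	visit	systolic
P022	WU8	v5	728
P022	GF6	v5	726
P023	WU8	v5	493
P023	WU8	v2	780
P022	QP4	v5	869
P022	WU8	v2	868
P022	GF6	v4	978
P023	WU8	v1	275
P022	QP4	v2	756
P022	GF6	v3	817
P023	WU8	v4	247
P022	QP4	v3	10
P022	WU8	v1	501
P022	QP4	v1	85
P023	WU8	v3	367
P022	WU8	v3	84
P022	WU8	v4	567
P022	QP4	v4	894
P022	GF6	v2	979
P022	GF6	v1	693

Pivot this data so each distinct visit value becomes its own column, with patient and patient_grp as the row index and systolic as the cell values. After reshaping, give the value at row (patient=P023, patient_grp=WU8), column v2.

780

Wide layout: rows indexed by patient and patient_grp, columns are the 5 distinct visit values (v5, v2, v4, v1, v3).
Cell (patient=P023, patient_grp=WU8, visit=v2) draws from the long row where patient=P023, patient_grp=WU8 and visit=v2, which has systolic=780.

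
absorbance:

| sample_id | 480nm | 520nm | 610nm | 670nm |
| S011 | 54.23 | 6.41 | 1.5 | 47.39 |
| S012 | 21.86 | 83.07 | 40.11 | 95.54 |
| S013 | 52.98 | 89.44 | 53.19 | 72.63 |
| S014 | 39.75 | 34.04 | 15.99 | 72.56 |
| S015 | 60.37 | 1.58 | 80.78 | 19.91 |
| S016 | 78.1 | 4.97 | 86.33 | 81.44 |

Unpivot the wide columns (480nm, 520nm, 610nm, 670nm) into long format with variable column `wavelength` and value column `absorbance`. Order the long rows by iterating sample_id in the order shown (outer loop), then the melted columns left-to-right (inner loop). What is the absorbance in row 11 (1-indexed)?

24 rows total (6 × 4). Row 11: index ⌊(11-1)/4⌋ = 2 into sample_id → S013; (11-1) mod 4 = 2 into the melted columns → 610nm.
So row 11 is (S013, 610nm, 53.19); absorbance = 53.19.

53.19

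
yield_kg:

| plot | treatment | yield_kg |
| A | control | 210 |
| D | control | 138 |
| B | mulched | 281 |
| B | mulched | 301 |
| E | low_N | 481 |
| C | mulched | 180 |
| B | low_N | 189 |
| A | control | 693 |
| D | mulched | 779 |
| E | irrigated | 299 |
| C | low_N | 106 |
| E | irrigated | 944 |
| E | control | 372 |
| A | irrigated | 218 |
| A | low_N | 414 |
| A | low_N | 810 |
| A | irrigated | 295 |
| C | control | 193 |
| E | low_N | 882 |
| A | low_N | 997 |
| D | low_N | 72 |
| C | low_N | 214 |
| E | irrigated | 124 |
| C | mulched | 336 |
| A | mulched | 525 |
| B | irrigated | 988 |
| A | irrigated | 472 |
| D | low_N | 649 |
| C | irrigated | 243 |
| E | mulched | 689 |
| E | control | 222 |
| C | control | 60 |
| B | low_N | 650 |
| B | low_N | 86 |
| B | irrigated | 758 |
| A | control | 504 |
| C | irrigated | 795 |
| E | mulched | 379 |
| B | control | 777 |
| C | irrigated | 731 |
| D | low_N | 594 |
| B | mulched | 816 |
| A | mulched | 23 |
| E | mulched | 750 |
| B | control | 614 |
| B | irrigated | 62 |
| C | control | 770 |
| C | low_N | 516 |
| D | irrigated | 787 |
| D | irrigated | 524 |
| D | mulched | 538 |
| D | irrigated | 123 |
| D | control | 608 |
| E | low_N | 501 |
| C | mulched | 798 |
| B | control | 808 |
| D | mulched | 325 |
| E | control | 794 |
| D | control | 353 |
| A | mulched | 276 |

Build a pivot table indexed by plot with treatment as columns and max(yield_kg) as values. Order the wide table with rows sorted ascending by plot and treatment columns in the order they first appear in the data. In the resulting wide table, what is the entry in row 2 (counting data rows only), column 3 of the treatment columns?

650

With rows sorted ascending by plot, row 2 is plot=B. treatment columns in first-appearance order: control, mulched, low_N, irrigated; column 3 is low_N.
Long rows with plot=B, treatment=low_N: max(189, 650, 86) = 650.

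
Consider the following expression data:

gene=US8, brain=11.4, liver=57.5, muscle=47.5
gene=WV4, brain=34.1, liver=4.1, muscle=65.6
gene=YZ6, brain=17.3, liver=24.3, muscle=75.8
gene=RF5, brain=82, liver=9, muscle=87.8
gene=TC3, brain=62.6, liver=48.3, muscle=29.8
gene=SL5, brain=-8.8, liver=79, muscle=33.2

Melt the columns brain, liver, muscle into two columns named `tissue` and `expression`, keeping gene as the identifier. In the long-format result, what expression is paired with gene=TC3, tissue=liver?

Unpivoting turns each (gene, wide-column) pair into one long row.
The wide cell at row TC3, column liver holds 48.3, so the long row (TC3, liver) has expression=48.3.

48.3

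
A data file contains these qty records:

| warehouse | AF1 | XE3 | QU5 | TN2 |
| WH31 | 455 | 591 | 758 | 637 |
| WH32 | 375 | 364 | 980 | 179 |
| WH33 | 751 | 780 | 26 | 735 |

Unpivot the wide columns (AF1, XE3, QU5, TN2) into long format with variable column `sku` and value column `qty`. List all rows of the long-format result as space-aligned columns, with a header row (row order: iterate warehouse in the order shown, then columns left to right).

warehouse  sku  qty
WH31       AF1  455
WH31       XE3  591
WH31       QU5  758
WH31       TN2  637
WH32       AF1  375
WH32       XE3  364
WH32       QU5  980
WH32       TN2  179
WH33       AF1  751
WH33       XE3  780
WH33       QU5  26 
WH33       TN2  735

Each (warehouse, column) pair becomes one row: 3 × 4 = 12 rows.
For example, (WH31, AF1) → qty=455.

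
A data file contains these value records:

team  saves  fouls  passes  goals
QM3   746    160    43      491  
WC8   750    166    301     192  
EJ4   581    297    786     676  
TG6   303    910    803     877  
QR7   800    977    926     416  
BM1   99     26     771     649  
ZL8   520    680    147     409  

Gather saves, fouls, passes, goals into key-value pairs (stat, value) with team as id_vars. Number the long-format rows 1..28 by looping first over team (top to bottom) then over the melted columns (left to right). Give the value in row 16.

28 rows total (7 × 4). Row 16: index ⌊(16-1)/4⌋ = 3 into team → TG6; (16-1) mod 4 = 3 into the melted columns → goals.
So row 16 is (TG6, goals, 877); value = 877.

877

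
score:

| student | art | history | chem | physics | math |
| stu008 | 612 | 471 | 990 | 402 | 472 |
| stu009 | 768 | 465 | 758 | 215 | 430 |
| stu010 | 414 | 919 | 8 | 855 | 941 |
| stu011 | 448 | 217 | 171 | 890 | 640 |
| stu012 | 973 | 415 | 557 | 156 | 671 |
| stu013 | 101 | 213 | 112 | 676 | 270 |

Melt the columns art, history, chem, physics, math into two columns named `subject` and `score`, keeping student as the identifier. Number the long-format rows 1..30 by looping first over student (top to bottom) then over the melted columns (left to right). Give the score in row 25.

30 rows total (6 × 5). Row 25: index ⌊(25-1)/5⌋ = 4 into student → stu012; (25-1) mod 5 = 4 into the melted columns → math.
So row 25 is (stu012, math, 671); score = 671.

671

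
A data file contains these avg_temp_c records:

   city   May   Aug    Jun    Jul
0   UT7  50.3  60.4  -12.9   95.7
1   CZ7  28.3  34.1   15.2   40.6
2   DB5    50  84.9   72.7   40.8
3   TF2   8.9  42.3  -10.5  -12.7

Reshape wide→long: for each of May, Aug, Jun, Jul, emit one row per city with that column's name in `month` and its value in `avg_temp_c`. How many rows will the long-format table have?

4 city values × 4 melted columns = 16 rows.

16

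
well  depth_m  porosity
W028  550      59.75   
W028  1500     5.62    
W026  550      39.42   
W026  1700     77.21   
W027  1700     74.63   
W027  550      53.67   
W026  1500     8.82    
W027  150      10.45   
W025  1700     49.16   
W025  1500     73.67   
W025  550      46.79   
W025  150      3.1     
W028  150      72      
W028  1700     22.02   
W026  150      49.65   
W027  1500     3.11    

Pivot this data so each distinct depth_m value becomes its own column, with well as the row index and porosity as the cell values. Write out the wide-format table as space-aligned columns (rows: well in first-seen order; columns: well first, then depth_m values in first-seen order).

well  550    1500   1700   150  
W028  59.75  5.62   22.02  72   
W026  39.42  8.82   77.21  49.65
W027  53.67  3.11   74.63  10.45
W025  46.79  73.67  49.16  3.1  

Columns: well plus the 4 distinct depth_m values (550, 1500, 1700, 150).
For example, row W028 column 550 takes porosity=59.75 from the long row (W028, 550).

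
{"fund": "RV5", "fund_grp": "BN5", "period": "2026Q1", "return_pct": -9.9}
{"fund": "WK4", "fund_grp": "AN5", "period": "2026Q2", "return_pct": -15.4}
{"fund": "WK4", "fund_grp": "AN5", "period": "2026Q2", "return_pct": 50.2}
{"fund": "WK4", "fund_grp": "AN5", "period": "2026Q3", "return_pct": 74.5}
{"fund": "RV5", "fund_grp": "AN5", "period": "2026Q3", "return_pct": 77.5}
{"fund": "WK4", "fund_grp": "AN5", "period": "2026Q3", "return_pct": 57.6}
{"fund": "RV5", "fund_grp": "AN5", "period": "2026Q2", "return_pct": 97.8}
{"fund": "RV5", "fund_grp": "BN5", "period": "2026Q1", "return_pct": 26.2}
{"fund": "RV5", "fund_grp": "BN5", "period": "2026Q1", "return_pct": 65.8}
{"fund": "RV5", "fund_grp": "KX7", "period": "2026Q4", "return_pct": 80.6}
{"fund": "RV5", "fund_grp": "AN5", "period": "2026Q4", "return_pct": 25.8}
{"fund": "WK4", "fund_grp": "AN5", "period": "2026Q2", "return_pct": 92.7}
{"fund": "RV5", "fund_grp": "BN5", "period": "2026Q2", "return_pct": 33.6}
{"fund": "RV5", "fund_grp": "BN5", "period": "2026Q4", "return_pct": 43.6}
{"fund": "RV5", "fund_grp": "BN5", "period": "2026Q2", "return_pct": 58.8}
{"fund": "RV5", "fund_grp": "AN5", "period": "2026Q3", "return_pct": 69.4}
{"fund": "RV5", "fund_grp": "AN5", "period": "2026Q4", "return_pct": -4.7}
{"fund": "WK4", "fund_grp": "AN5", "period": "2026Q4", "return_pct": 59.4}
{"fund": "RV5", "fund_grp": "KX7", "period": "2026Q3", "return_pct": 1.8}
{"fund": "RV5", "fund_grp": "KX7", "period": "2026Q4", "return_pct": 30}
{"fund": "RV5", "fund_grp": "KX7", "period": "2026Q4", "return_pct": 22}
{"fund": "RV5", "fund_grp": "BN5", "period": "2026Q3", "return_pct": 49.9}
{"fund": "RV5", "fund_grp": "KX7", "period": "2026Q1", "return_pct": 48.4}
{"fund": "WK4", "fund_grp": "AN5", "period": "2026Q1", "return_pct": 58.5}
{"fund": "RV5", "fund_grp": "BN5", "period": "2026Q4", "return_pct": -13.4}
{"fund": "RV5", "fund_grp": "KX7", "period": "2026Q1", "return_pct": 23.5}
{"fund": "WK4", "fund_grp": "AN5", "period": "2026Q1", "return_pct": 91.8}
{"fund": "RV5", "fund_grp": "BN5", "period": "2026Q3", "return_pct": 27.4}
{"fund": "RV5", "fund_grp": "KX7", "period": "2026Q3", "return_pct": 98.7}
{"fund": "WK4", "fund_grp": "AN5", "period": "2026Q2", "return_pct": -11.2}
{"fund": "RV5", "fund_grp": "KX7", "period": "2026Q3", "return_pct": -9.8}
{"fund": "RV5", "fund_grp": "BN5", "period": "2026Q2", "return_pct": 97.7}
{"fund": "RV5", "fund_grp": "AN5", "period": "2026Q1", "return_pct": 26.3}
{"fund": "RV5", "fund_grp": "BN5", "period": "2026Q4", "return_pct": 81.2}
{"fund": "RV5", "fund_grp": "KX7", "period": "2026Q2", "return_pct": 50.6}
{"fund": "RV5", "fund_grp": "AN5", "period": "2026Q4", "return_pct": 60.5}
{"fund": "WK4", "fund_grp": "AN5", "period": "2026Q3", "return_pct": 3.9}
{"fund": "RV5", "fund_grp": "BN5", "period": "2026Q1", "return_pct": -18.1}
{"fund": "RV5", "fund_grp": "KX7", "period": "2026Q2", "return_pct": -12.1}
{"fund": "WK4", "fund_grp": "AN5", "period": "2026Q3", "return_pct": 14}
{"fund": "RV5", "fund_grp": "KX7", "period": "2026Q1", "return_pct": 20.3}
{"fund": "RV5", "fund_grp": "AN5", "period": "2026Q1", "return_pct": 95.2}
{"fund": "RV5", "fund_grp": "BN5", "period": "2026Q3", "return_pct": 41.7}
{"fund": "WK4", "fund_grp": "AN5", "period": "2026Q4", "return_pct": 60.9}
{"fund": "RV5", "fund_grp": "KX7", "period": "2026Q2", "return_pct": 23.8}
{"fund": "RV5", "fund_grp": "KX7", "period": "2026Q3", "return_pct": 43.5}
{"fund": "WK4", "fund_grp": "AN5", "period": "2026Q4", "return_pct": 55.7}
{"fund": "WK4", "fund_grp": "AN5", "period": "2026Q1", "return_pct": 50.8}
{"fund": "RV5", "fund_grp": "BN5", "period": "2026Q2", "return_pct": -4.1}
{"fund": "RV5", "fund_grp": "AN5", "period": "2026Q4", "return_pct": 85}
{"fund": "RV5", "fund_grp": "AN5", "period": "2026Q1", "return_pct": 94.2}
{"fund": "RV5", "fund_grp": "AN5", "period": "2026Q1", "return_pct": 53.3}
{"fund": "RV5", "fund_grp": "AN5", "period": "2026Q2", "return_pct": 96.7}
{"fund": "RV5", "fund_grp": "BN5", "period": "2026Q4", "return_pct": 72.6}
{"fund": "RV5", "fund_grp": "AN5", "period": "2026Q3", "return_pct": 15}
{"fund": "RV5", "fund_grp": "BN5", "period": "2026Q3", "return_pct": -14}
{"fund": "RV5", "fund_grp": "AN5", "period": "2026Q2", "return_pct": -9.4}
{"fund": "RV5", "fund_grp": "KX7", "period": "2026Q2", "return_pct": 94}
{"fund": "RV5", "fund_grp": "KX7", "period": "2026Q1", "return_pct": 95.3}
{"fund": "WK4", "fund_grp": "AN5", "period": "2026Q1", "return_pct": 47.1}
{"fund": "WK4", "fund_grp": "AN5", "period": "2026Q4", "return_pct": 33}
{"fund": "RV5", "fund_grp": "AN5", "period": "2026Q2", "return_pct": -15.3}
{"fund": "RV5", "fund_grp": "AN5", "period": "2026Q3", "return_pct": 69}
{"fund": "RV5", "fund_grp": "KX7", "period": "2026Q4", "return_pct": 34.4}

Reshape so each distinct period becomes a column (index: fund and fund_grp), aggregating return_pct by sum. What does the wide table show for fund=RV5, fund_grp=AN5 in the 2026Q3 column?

Rows with fund=RV5, fund_grp=AN5 and period=2026Q3: return_pct values are 77.5, 69.4, 15, 69.
77.5 + 69.4 + 15 + 69 = 230.9.

230.9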